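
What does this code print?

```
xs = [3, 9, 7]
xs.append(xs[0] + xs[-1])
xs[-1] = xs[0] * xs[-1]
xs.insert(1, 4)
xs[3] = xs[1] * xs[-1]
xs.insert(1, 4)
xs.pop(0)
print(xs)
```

[4, 4, 9, 120, 30]

append xs[0]+xs[-1] = 3+7 = 10 → [3, 9, 7, 10]
xs[-1] = xs[0]*xs[-1] = 3*10 = 30 → [3, 9, 7, 30]
insert 4 at 1 → [3, 4, 9, 7, 30]
xs[3] = xs[1]*xs[-1] = 4*30 = 120 → [3, 4, 9, 120, 30]
insert 4 at 1 → [3, 4, 4, 9, 120, 30]
pop(0) removes 3 → [4, 4, 9, 120, 30]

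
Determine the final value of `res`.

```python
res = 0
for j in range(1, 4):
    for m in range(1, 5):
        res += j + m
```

j=1,m=1: res = 0+2 = 2
j=1,m=2: res = 2+3 = 5
j=1,m=3: res = 5+4 = 9
j=1,m=4: res = 9+5 = 14
j=2,m=1: res = 14+3 = 17
j=2,m=2: res = 17+4 = 21
j=2,m=3: res = 21+5 = 26
j=2,m=4: res = 26+6 = 32
j=3,m=1: res = 32+4 = 36
j=3,m=2: res = 36+5 = 41
j=3,m=3: res = 41+6 = 47
j=3,m=4: res = 47+7 = 54

54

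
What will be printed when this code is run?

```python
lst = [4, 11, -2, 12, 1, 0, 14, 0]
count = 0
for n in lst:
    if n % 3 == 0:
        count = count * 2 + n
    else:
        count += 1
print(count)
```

78

n=4: not %3==0, count = 0+1 = 1
n=11: not %3==0, count = 1+1 = 2
n=-2: not %3==0, count = 2+1 = 3
n=12: %3==0, count = 3*2+12 = 18
n=1: not %3==0, count = 18+1 = 19
n=0: %3==0, count = 19*2+0 = 38
n=14: not %3==0, count = 38+1 = 39
n=0: %3==0, count = 39*2+0 = 78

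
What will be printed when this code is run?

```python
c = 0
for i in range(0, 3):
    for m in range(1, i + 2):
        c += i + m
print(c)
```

18

i=0,m=1: c = 0+1 = 1
i=1,m=1: c = 1+2 = 3
i=1,m=2: c = 3+3 = 6
i=2,m=1: c = 6+3 = 9
i=2,m=2: c = 9+4 = 13
i=2,m=3: c = 13+5 = 18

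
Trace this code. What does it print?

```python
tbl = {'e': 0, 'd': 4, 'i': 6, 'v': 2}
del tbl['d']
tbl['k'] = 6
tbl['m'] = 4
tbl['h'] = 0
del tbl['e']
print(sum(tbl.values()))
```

18

del 'd' → {'e': 0, 'i': 6, 'v': 2}
tbl['k'] = 6 → {'e': 0, 'i': 6, 'v': 2, 'k': 6}
tbl['m'] = 4 → {'e': 0, 'i': 6, 'v': 2, 'k': 6, 'm': 4}
tbl['h'] = 0 → {'e': 0, 'i': 6, 'v': 2, 'k': 6, 'm': 4, 'h': 0}
del 'e' → {'i': 6, 'v': 2, 'k': 6, 'm': 4, 'h': 0}
sum of values = 18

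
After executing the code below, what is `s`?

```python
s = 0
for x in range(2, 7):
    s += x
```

x=2: s = 0+2 = 2
x=3: s = 2+3 = 5
x=4: s = 5+4 = 9
x=5: s = 9+5 = 14
x=6: s = 14+6 = 20

20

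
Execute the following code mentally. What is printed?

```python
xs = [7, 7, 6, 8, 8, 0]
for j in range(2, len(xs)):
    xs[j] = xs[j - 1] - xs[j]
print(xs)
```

j=2: xs[2] = 7-6 = 1 → [7, 7, 1, 8, 8, 0]
j=3: xs[3] = 1-8 = -7 → [7, 7, 1, -7, 8, 0]
j=4: xs[4] = (-7)-8 = -15 → [7, 7, 1, -7, -15, 0]
j=5: xs[5] = (-15)-0 = -15 → [7, 7, 1, -7, -15, -15]

[7, 7, 1, -7, -15, -15]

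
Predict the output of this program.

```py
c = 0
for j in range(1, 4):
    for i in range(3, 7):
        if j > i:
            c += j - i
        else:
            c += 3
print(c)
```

36

j=1,i=3: not 1>3, c = 0+3 = 3
j=1,i=4: not 1>4, c = 3+3 = 6
j=1,i=5: not 1>5, c = 6+3 = 9
j=1,i=6: not 1>6, c = 9+3 = 12
j=2,i=3: not 2>3, c = 12+3 = 15
j=2,i=4: not 2>4, c = 15+3 = 18
j=2,i=5: not 2>5, c = 18+3 = 21
j=2,i=6: not 2>6, c = 21+3 = 24
j=3,i=3: not 3>3, c = 24+3 = 27
j=3,i=4: not 3>4, c = 27+3 = 30
j=3,i=5: not 3>5, c = 30+3 = 33
j=3,i=6: not 3>6, c = 33+3 = 36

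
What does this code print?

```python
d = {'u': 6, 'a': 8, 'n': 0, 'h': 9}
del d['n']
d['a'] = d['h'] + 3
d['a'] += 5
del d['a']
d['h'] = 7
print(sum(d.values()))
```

del 'n' → {'u': 6, 'a': 8, 'h': 9}
d['a'] = d['h']+3 = 12 → {'u': 6, 'a': 12, 'h': 9}
d['a'] = 12+5 = 17 → {'u': 6, 'a': 17, 'h': 9}
del 'a' → {'u': 6, 'h': 9}
d['h'] = 7 → {'u': 6, 'h': 7}
sum of values = 13

13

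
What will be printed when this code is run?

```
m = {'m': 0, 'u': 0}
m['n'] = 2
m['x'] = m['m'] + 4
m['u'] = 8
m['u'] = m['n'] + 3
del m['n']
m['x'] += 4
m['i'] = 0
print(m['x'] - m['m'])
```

8

m['n'] = 2 → {'m': 0, 'u': 0, 'n': 2}
m['x'] = m['m']+4 = 4 → {'m': 0, 'u': 0, 'n': 2, 'x': 4}
m['u'] = 8 → {'m': 0, 'u': 8, 'n': 2, 'x': 4}
m['u'] = m['n']+3 = 5 → {'m': 0, 'u': 5, 'n': 2, 'x': 4}
del 'n' → {'m': 0, 'u': 5, 'x': 4}
m['x'] = 4+4 = 8 → {'m': 0, 'u': 5, 'x': 8}
m['i'] = 0 → {'m': 0, 'u': 5, 'x': 8, 'i': 0}
m['x']-m['m'] = 8-0 = 8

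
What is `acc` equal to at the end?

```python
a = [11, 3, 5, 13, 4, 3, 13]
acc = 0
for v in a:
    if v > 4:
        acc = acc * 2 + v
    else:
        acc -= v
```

v=11: >4, acc = 0*2+11 = 11
v=3: not >4, acc = 11-3 = 8
v=5: >4, acc = 8*2+5 = 21
v=13: >4, acc = 21*2+13 = 55
v=4: not >4, acc = 55-4 = 51
v=3: not >4, acc = 51-3 = 48
v=13: >4, acc = 48*2+13 = 109

109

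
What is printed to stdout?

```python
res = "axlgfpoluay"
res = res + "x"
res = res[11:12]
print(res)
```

+ 'x' → 'axlgfpoluayx'
slice [11:12] → 'x'

x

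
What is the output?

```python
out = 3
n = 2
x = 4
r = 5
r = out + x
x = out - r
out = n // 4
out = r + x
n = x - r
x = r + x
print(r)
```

7

r = 3+4 = 7
x = 3-7 = -4
out = 2//4 = 0
out = 7+(-4) = 3
n = (-4)-7 = -11
x = 7+(-4) = 3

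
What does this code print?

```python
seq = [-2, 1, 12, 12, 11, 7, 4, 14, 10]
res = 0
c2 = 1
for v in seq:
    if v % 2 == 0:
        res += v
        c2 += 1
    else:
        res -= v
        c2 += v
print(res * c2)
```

v=-2: even, res = 0+(-2) = -2; c2=2
v=1: not even, res = (-2)-1 = -3; c2=3
v=12: even, res = (-3)+12 = 9; c2=4
v=12: even, res = 9+12 = 21; c2=5
v=11: not even, res = 21-11 = 10; c2=16
v=7: not even, res = 10-7 = 3; c2=23
v=4: even, res = 3+4 = 7; c2=24
v=14: even, res = 7+14 = 21; c2=25
v=10: even, res = 21+10 = 31; c2=26
res*c2 = 31*26 = 806

806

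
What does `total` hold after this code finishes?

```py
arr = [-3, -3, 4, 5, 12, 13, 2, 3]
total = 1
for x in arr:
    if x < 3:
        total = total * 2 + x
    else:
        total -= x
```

x=-3: <3, total = 1*2+(-3) = -1
x=-3: <3, total = (-1)*2+(-3) = -5
x=4: not <3, total = (-5)-4 = -9
x=5: not <3, total = (-9)-5 = -14
x=12: not <3, total = (-14)-12 = -26
x=13: not <3, total = (-26)-13 = -39
x=2: <3, total = (-39)*2+2 = -76
x=3: not <3, total = (-76)-3 = -79

-79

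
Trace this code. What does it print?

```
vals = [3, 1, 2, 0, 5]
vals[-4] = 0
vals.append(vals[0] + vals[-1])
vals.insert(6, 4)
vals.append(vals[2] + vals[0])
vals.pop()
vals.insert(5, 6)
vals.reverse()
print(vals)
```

vals[-4] = 0 → [3, 0, 2, 0, 5]
append vals[0]+vals[-1] = 3+5 = 8 → [3, 0, 2, 0, 5, 8]
insert 4 at 6 → [3, 0, 2, 0, 5, 8, 4]
append vals[2]+vals[0] = 2+3 = 5 → [3, 0, 2, 0, 5, 8, 4, 5]
pop() removes 5 → [3, 0, 2, 0, 5, 8, 4]
insert 6 at 5 → [3, 0, 2, 0, 5, 6, 8, 4]
reverse → [4, 8, 6, 5, 0, 2, 0, 3]

[4, 8, 6, 5, 0, 2, 0, 3]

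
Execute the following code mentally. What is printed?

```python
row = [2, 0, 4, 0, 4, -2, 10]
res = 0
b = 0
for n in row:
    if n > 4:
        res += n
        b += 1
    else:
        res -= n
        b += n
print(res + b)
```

n=2: not >4, res = 0-2 = -2; b=2
n=0: not >4, res = (-2)-0 = -2; b=2
n=4: not >4, res = (-2)-4 = -6; b=6
n=0: not >4, res = (-6)-0 = -6; b=6
n=4: not >4, res = (-6)-4 = -10; b=10
n=-2: not >4, res = (-10)-(-2) = -8; b=8
n=10: >4, res = (-8)+10 = 2; b=9
res+b = 2+9 = 11

11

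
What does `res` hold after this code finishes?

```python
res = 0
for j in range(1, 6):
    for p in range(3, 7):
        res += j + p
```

j=1,p=3: res = 0+4 = 4
j=1,p=4: res = 4+5 = 9
j=1,p=5: res = 9+6 = 15
j=1,p=6: res = 15+7 = 22
j=2,p=3: res = 22+5 = 27
j=2,p=4: res = 27+6 = 33
j=2,p=5: res = 33+7 = 40
j=2,p=6: res = 40+8 = 48
j=3,p=3: res = 48+6 = 54
j=3,p=4: res = 54+7 = 61
j=3,p=5: res = 61+8 = 69
j=3,p=6: res = 69+9 = 78
j=4,p=3: res = 78+7 = 85
j=4,p=4: res = 85+8 = 93
j=4,p=5: res = 93+9 = 102
j=4,p=6: res = 102+10 = 112
j=5,p=3: res = 112+8 = 120
j=5,p=4: res = 120+9 = 129
j=5,p=5: res = 129+10 = 139
j=5,p=6: res = 139+11 = 150

150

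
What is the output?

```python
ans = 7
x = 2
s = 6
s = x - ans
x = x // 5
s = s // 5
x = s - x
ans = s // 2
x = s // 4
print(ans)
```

s = 2-7 = -5
x = 2//5 = 0
s = (-5)//5 = -1
x = (-1)-0 = -1
ans = (-1)//2 = -1
x = (-1)//4 = -1

-1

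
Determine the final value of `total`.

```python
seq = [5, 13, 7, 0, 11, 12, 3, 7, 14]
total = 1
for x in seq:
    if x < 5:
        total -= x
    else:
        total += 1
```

x=5: not <5, total = 1+1 = 2
x=13: not <5, total = 2+1 = 3
x=7: not <5, total = 3+1 = 4
x=0: <5, total = 4-0 = 4
x=11: not <5, total = 4+1 = 5
x=12: not <5, total = 5+1 = 6
x=3: <5, total = 6-3 = 3
x=7: not <5, total = 3+1 = 4
x=14: not <5, total = 4+1 = 5

5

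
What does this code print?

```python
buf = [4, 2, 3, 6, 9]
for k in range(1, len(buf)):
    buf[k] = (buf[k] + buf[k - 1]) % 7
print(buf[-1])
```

3

k=1: buf[1] = (2+4)%7 = 6 → [4, 6, 3, 6, 9]
k=2: buf[2] = (3+6)%7 = 2 → [4, 6, 2, 6, 9]
k=3: buf[3] = (6+2)%7 = 1 → [4, 6, 2, 1, 9]
k=4: buf[4] = (9+1)%7 = 3 → [4, 6, 2, 1, 3]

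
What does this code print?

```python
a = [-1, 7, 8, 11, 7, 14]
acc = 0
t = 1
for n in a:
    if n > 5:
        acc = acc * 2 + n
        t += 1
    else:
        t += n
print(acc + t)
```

n=-1: not >5; t=0
n=7: >5, acc = 0*2+7 = 7; t=1
n=8: >5, acc = 7*2+8 = 22; t=2
n=11: >5, acc = 22*2+11 = 55; t=3
n=7: >5, acc = 55*2+7 = 117; t=4
n=14: >5, acc = 117*2+14 = 248; t=5
acc+t = 248+5 = 253

253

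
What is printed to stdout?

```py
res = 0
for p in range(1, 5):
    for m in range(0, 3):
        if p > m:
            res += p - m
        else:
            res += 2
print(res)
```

25

p=1,m=0: 1>0, res = 0+1 = 1
p=1,m=1: not 1>1, res = 1+2 = 3
p=1,m=2: not 1>2, res = 3+2 = 5
p=2,m=0: 2>0, res = 5+2 = 7
p=2,m=1: 2>1, res = 7+1 = 8
p=2,m=2: not 2>2, res = 8+2 = 10
p=3,m=0: 3>0, res = 10+3 = 13
p=3,m=1: 3>1, res = 13+2 = 15
p=3,m=2: 3>2, res = 15+1 = 16
p=4,m=0: 4>0, res = 16+4 = 20
p=4,m=1: 4>1, res = 20+3 = 23
p=4,m=2: 4>2, res = 23+2 = 25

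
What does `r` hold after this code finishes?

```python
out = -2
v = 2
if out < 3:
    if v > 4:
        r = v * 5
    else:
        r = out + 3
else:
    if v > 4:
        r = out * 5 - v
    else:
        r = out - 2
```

out=-2, v=2
out < 3 is True; v > 4 is False
→ r = out + 3 = 1

1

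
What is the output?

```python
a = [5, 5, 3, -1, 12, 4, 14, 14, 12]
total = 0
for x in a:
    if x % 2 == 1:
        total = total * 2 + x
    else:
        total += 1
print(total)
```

70

x=5: odd, total = 0*2+5 = 5
x=5: odd, total = 5*2+5 = 15
x=3: odd, total = 15*2+3 = 33
x=-1: odd, total = 33*2+(-1) = 65
x=12: not odd, total = 65+1 = 66
x=4: not odd, total = 66+1 = 67
x=14: not odd, total = 67+1 = 68
x=14: not odd, total = 68+1 = 69
x=12: not odd, total = 69+1 = 70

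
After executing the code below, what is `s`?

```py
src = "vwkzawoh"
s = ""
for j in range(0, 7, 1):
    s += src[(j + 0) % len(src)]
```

j=0: add src[0]='v' → 'v'
j=1: add src[1]='w' → 'vw'
j=2: add src[2]='k' → 'vwk'
j=3: add src[3]='z' → 'vwkz'
j=4: add src[4]='a' → 'vwkza'
j=5: add src[5]='w' → 'vwkzaw'
j=6: add src[6]='o' → 'vwkzawo'

'vwkzawo'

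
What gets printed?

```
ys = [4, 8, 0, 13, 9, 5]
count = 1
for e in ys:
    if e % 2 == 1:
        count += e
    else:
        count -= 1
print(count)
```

e=4: not odd, count = 1-1 = 0
e=8: not odd, count = 0-1 = -1
e=0: not odd, count = (-1)-1 = -2
e=13: odd, count = (-2)+13 = 11
e=9: odd, count = 11+9 = 20
e=5: odd, count = 20+5 = 25

25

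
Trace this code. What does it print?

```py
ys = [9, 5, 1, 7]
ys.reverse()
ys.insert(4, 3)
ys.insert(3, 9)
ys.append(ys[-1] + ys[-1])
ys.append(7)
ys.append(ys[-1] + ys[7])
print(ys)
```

reverse → [7, 1, 5, 9]
insert 3 at 4 → [7, 1, 5, 9, 3]
insert 9 at 3 → [7, 1, 5, 9, 9, 3]
append ys[-1]+ys[-1] = 3+3 = 6 → [7, 1, 5, 9, 9, 3, 6]
append 7 → [7, 1, 5, 9, 9, 3, 6, 7]
append ys[-1]+ys[7] = 7+7 = 14 → [7, 1, 5, 9, 9, 3, 6, 7, 14]

[7, 1, 5, 9, 9, 3, 6, 7, 14]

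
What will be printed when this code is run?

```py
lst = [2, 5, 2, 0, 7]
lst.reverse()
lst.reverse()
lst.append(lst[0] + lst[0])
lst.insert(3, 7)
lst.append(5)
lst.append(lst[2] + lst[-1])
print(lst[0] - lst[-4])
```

-5

reverse → [7, 0, 2, 5, 2]
reverse → [2, 5, 2, 0, 7]
append lst[0]+lst[0] = 2+2 = 4 → [2, 5, 2, 0, 7, 4]
insert 7 at 3 → [2, 5, 2, 7, 0, 7, 4]
append 5 → [2, 5, 2, 7, 0, 7, 4, 5]
append lst[2]+lst[-1] = 2+5 = 7 → [2, 5, 2, 7, 0, 7, 4, 5, 7]
lst[0]-lst[-4] = 2-7 = -5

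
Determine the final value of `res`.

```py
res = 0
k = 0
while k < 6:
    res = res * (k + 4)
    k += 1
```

0

k=0: res = 0*4 = 0
k=1: res = 0*5 = 0
k=2: res = 0*6 = 0
k=3: res = 0*7 = 0
k=4: res = 0*8 = 0
k=5: res = 0*9 = 0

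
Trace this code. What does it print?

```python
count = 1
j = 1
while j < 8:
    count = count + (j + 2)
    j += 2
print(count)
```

25

j=1: count = 1+3 = 4
j=3: count = 4+5 = 9
j=5: count = 9+7 = 16
j=7: count = 16+9 = 25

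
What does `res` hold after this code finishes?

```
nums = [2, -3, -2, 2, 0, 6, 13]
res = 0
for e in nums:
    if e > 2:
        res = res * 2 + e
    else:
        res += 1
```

e=2: not >2, res = 0+1 = 1
e=-3: not >2, res = 1+1 = 2
e=-2: not >2, res = 2+1 = 3
e=2: not >2, res = 3+1 = 4
e=0: not >2, res = 4+1 = 5
e=6: >2, res = 5*2+6 = 16
e=13: >2, res = 16*2+13 = 45

45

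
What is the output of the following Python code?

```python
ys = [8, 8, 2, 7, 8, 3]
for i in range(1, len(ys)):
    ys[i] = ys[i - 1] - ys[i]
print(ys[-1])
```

i=1: ys[1] = 8-8 = 0 → [8, 0, 2, 7, 8, 3]
i=2: ys[2] = 0-2 = -2 → [8, 0, -2, 7, 8, 3]
i=3: ys[3] = (-2)-7 = -9 → [8, 0, -2, -9, 8, 3]
i=4: ys[4] = (-9)-8 = -17 → [8, 0, -2, -9, -17, 3]
i=5: ys[5] = (-17)-3 = -20 → [8, 0, -2, -9, -17, -20]

-20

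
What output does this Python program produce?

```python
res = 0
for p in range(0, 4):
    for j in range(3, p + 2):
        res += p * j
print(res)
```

p=2,j=3: res = 0+6 = 6
p=3,j=3: res = 6+9 = 15
p=3,j=4: res = 15+12 = 27

27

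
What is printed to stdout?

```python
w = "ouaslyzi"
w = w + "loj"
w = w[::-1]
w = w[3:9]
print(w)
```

izylsa

+ 'loj' → 'ouaslyziloj'
reverse → 'jolizylsauo'
slice [3:9] → 'izylsa'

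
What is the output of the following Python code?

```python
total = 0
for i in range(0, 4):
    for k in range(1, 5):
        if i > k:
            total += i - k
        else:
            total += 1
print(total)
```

17

i=0,k=1: not 0>1, total = 0+1 = 1
i=0,k=2: not 0>2, total = 1+1 = 2
i=0,k=3: not 0>3, total = 2+1 = 3
i=0,k=4: not 0>4, total = 3+1 = 4
i=1,k=1: not 1>1, total = 4+1 = 5
i=1,k=2: not 1>2, total = 5+1 = 6
i=1,k=3: not 1>3, total = 6+1 = 7
i=1,k=4: not 1>4, total = 7+1 = 8
i=2,k=1: 2>1, total = 8+1 = 9
i=2,k=2: not 2>2, total = 9+1 = 10
i=2,k=3: not 2>3, total = 10+1 = 11
i=2,k=4: not 2>4, total = 11+1 = 12
i=3,k=1: 3>1, total = 12+2 = 14
i=3,k=2: 3>2, total = 14+1 = 15
i=3,k=3: not 3>3, total = 15+1 = 16
i=3,k=4: not 3>4, total = 16+1 = 17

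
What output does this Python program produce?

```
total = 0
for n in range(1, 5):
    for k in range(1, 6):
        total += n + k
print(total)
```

110

n=1,k=1: total = 0+2 = 2
n=1,k=2: total = 2+3 = 5
n=1,k=3: total = 5+4 = 9
n=1,k=4: total = 9+5 = 14
n=1,k=5: total = 14+6 = 20
n=2,k=1: total = 20+3 = 23
n=2,k=2: total = 23+4 = 27
n=2,k=3: total = 27+5 = 32
n=2,k=4: total = 32+6 = 38
n=2,k=5: total = 38+7 = 45
n=3,k=1: total = 45+4 = 49
n=3,k=2: total = 49+5 = 54
n=3,k=3: total = 54+6 = 60
n=3,k=4: total = 60+7 = 67
n=3,k=5: total = 67+8 = 75
n=4,k=1: total = 75+5 = 80
n=4,k=2: total = 80+6 = 86
n=4,k=3: total = 86+7 = 93
n=4,k=4: total = 93+8 = 101
n=4,k=5: total = 101+9 = 110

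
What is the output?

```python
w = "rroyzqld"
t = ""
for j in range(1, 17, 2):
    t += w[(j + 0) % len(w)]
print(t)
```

ryqdryqd

j=1: add w[1]='r' → 'r'
j=3: add w[3]='y' → 'ry'
j=5: add w[5]='q' → 'ryq'
j=7: add w[7]='d' → 'ryqd'
j=9: add w[1]='r' → 'ryqdr'
j=11: add w[3]='y' → 'ryqdry'
j=13: add w[5]='q' → 'ryqdryq'
j=15: add w[7]='d' → 'ryqdryqd'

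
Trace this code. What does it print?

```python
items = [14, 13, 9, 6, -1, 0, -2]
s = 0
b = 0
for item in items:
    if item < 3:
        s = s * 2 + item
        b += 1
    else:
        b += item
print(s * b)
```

item=14: not <3; b=14
item=13: not <3; b=27
item=9: not <3; b=36
item=6: not <3; b=42
item=-1: <3, s = 0*2+(-1) = -1; b=43
item=0: <3, s = (-1)*2+0 = -2; b=44
item=-2: <3, s = (-2)*2+(-2) = -6; b=45
s*b = (-6)*45 = -270

-270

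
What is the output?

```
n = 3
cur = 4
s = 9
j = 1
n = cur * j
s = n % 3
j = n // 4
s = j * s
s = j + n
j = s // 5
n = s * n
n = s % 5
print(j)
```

1

n = 4*1 = 4
s = 4%3 = 1
j = 4//4 = 1
s = 1*1 = 1
s = 1+4 = 5
j = 5//5 = 1
n = 5*4 = 20
n = 5%5 = 0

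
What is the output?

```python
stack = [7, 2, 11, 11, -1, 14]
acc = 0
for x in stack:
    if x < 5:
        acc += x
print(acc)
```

1

x=7: not <5
x=2: <5, acc = 0+2 = 2
x=11: not <5
x=11: not <5
x=-1: <5, acc = 2+(-1) = 1
x=14: not <5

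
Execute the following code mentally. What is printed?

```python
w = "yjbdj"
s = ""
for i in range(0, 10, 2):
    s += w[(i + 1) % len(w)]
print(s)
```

jdybj

i=0: add w[1]='j' → 'j'
i=2: add w[3]='d' → 'jd'
i=4: add w[0]='y' → 'jdy'
i=6: add w[2]='b' → 'jdyb'
i=8: add w[4]='j' → 'jdybj'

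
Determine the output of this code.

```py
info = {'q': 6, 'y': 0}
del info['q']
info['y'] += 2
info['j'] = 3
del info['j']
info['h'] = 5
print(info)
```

del 'q' → {'y': 0}
info['y'] = 0+2 = 2 → {'y': 2}
info['j'] = 3 → {'y': 2, 'j': 3}
del 'j' → {'y': 2}
info['h'] = 5 → {'y': 2, 'h': 5}

{'y': 2, 'h': 5}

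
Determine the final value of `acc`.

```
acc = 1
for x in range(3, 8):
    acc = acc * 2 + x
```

x=3: acc = 1*2+3 = 5
x=4: acc = 5*2+4 = 14
x=5: acc = 14*2+5 = 33
x=6: acc = 33*2+6 = 72
x=7: acc = 72*2+7 = 151

151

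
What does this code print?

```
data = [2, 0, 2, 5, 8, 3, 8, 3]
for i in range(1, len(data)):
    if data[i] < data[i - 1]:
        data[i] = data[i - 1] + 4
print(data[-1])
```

i=1: 0<2, data[1] = 2+4 = 6 → [2, 6, 2, 5, 8, 3, 8, 3]
i=2: 2<6, data[2] = 6+4 = 10 → [2, 6, 10, 5, 8, 3, 8, 3]
i=3: 5<10, data[3] = 10+4 = 14 → [2, 6, 10, 14, 8, 3, 8, 3]
i=4: 8<14, data[4] = 14+4 = 18 → [2, 6, 10, 14, 18, 3, 8, 3]
i=5: 3<18, data[5] = 18+4 = 22 → [2, 6, 10, 14, 18, 22, 8, 3]
i=6: 8<22, data[6] = 22+4 = 26 → [2, 6, 10, 14, 18, 22, 26, 3]
i=7: 3<26, data[7] = 26+4 = 30 → [2, 6, 10, 14, 18, 22, 26, 30]

30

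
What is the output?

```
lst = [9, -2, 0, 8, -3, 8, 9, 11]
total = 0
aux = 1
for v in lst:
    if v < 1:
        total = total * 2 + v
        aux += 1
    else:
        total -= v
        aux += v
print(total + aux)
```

v=9: not <1, total = 0-9 = -9; aux=10
v=-2: <1, total = (-9)*2+(-2) = -20; aux=11
v=0: <1, total = (-20)*2+0 = -40; aux=12
v=8: not <1, total = (-40)-8 = -48; aux=20
v=-3: <1, total = (-48)*2+(-3) = -99; aux=21
v=8: not <1, total = (-99)-8 = -107; aux=29
v=9: not <1, total = (-107)-9 = -116; aux=38
v=11: not <1, total = (-116)-11 = -127; aux=49
total+aux = (-127)+49 = -78

-78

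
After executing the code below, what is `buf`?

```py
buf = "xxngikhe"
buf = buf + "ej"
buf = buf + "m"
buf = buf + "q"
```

+ 'ej' → 'xxngikheej'
+ 'm' → 'xxngikheejm'
+ 'q' → 'xxngikheejmq'

'xxngikheejmq'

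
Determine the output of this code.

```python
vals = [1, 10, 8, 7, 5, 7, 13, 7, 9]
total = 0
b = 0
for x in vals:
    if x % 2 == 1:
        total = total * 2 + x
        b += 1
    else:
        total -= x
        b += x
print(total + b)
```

-628

x=1: odd, total = 0*2+1 = 1; b=1
x=10: not odd, total = 1-10 = -9; b=11
x=8: not odd, total = (-9)-8 = -17; b=19
x=7: odd, total = (-17)*2+7 = -27; b=20
x=5: odd, total = (-27)*2+5 = -49; b=21
x=7: odd, total = (-49)*2+7 = -91; b=22
x=13: odd, total = (-91)*2+13 = -169; b=23
x=7: odd, total = (-169)*2+7 = -331; b=24
x=9: odd, total = (-331)*2+9 = -653; b=25
total+b = (-653)+25 = -628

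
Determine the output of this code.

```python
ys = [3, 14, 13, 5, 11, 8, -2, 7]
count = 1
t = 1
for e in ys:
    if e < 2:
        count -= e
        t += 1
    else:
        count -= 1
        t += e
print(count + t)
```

59

e=3: not <2, count = 1-1 = 0; t=4
e=14: not <2, count = 0-1 = -1; t=18
e=13: not <2, count = (-1)-1 = -2; t=31
e=5: not <2, count = (-2)-1 = -3; t=36
e=11: not <2, count = (-3)-1 = -4; t=47
e=8: not <2, count = (-4)-1 = -5; t=55
e=-2: <2, count = (-5)-(-2) = -3; t=56
e=7: not <2, count = (-3)-1 = -4; t=63
count+t = (-4)+63 = 59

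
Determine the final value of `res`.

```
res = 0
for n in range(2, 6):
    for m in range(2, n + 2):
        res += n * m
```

n=2,m=2: res = 0+4 = 4
n=2,m=3: res = 4+6 = 10
n=3,m=2: res = 10+6 = 16
n=3,m=3: res = 16+9 = 25
n=3,m=4: res = 25+12 = 37
n=4,m=2: res = 37+8 = 45
n=4,m=3: res = 45+12 = 57
n=4,m=4: res = 57+16 = 73
n=4,m=5: res = 73+20 = 93
n=5,m=2: res = 93+10 = 103
n=5,m=3: res = 103+15 = 118
n=5,m=4: res = 118+20 = 138
n=5,m=5: res = 138+25 = 163
n=5,m=6: res = 163+30 = 193

193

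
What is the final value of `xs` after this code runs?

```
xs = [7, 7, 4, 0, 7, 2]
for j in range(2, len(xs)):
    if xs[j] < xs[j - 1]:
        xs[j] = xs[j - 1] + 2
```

j=2: 4<7, xs[2] = 7+2 = 9 → [7, 7, 9, 0, 7, 2]
j=3: 0<9, xs[3] = 9+2 = 11 → [7, 7, 9, 11, 7, 2]
j=4: 7<11, xs[4] = 11+2 = 13 → [7, 7, 9, 11, 13, 2]
j=5: 2<13, xs[5] = 13+2 = 15 → [7, 7, 9, 11, 13, 15]

[7, 7, 9, 11, 13, 15]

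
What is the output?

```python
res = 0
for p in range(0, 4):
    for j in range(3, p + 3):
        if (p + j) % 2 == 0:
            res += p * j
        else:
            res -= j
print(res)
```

p=1,j=3: even sum, res = 0+3 = 3
p=2,j=3: odd sum, res = 3-3 = 0
p=2,j=4: even sum, res = 0+8 = 8
p=3,j=3: even sum, res = 8+9 = 17
p=3,j=4: odd sum, res = 17-4 = 13
p=3,j=5: even sum, res = 13+15 = 28

28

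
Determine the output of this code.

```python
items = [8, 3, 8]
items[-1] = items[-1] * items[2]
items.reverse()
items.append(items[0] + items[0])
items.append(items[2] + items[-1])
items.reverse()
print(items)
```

[136, 128, 8, 3, 64]

items[-1] = items[-1]*items[2] = 8*8 = 64 → [8, 3, 64]
reverse → [64, 3, 8]
append items[0]+items[0] = 64+64 = 128 → [64, 3, 8, 128]
append items[2]+items[-1] = 8+128 = 136 → [64, 3, 8, 128, 136]
reverse → [136, 128, 8, 3, 64]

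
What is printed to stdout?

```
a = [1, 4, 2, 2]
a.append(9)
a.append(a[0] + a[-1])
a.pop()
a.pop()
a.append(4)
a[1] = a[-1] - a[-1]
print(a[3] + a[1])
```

2

append 9 → [1, 4, 2, 2, 9]
append a[0]+a[-1] = 1+9 = 10 → [1, 4, 2, 2, 9, 10]
pop() removes 10 → [1, 4, 2, 2, 9]
pop() removes 9 → [1, 4, 2, 2]
append 4 → [1, 4, 2, 2, 4]
a[1] = a[-1]-a[-1] = 4-4 = 0 → [1, 0, 2, 2, 4]
a[3]+a[1] = 2+0 = 2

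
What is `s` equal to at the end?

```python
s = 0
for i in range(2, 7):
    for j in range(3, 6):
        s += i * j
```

i=2,j=3: s = 0+6 = 6
i=2,j=4: s = 6+8 = 14
i=2,j=5: s = 14+10 = 24
i=3,j=3: s = 24+9 = 33
i=3,j=4: s = 33+12 = 45
i=3,j=5: s = 45+15 = 60
i=4,j=3: s = 60+12 = 72
i=4,j=4: s = 72+16 = 88
i=4,j=5: s = 88+20 = 108
i=5,j=3: s = 108+15 = 123
i=5,j=4: s = 123+20 = 143
i=5,j=5: s = 143+25 = 168
i=6,j=3: s = 168+18 = 186
i=6,j=4: s = 186+24 = 210
i=6,j=5: s = 210+30 = 240

240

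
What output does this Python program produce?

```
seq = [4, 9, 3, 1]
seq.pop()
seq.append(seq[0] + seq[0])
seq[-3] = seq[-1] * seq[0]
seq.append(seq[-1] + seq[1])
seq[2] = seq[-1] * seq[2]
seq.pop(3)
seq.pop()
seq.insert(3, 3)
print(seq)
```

[4, 32, 120, 3]

pop() removes 1 → [4, 9, 3]
append seq[0]+seq[0] = 4+4 = 8 → [4, 9, 3, 8]
seq[-3] = seq[-1]*seq[0] = 8*4 = 32 → [4, 32, 3, 8]
append seq[-1]+seq[1] = 8+32 = 40 → [4, 32, 3, 8, 40]
seq[2] = seq[-1]*seq[2] = 40*3 = 120 → [4, 32, 120, 8, 40]
pop(3) removes 8 → [4, 32, 120, 40]
pop() removes 40 → [4, 32, 120]
insert 3 at 3 → [4, 32, 120, 3]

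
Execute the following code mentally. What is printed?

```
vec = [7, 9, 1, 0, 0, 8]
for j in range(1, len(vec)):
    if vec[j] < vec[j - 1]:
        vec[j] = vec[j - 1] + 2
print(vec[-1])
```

17

j=1: 9>=7, unchanged → [7, 9, 1, 0, 0, 8]
j=2: 1<9, vec[2] = 9+2 = 11 → [7, 9, 11, 0, 0, 8]
j=3: 0<11, vec[3] = 11+2 = 13 → [7, 9, 11, 13, 0, 8]
j=4: 0<13, vec[4] = 13+2 = 15 → [7, 9, 11, 13, 15, 8]
j=5: 8<15, vec[5] = 15+2 = 17 → [7, 9, 11, 13, 15, 17]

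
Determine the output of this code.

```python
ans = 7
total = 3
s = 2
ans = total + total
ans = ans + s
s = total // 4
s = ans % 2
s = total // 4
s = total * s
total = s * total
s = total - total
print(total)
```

0

ans = 3+3 = 6
ans = 6+2 = 8
s = 3//4 = 0
s = 8%2 = 0
s = 3//4 = 0
s = 3*0 = 0
total = 0*3 = 0
s = 0-0 = 0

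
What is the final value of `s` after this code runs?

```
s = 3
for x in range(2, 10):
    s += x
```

47

x=2: s = 3+2 = 5
x=3: s = 5+3 = 8
x=4: s = 8+4 = 12
x=5: s = 12+5 = 17
x=6: s = 17+6 = 23
x=7: s = 23+7 = 30
x=8: s = 30+8 = 38
x=9: s = 38+9 = 47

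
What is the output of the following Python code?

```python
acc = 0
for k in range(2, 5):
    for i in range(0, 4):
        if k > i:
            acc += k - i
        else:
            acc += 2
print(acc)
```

25

k=2,i=0: 2>0, acc = 0+2 = 2
k=2,i=1: 2>1, acc = 2+1 = 3
k=2,i=2: not 2>2, acc = 3+2 = 5
k=2,i=3: not 2>3, acc = 5+2 = 7
k=3,i=0: 3>0, acc = 7+3 = 10
k=3,i=1: 3>1, acc = 10+2 = 12
k=3,i=2: 3>2, acc = 12+1 = 13
k=3,i=3: not 3>3, acc = 13+2 = 15
k=4,i=0: 4>0, acc = 15+4 = 19
k=4,i=1: 4>1, acc = 19+3 = 22
k=4,i=2: 4>2, acc = 22+2 = 24
k=4,i=3: 4>3, acc = 24+1 = 25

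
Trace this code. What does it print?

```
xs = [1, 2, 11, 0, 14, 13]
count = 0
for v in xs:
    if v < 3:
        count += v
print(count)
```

3

v=1: <3, count = 0+1 = 1
v=2: <3, count = 1+2 = 3
v=11: not <3
v=0: <3, count = 3+0 = 3
v=14: not <3
v=13: not <3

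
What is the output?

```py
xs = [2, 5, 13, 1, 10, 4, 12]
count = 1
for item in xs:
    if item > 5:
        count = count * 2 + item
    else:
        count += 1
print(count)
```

item=2: not >5, count = 1+1 = 2
item=5: not >5, count = 2+1 = 3
item=13: >5, count = 3*2+13 = 19
item=1: not >5, count = 19+1 = 20
item=10: >5, count = 20*2+10 = 50
item=4: not >5, count = 50+1 = 51
item=12: >5, count = 51*2+12 = 114

114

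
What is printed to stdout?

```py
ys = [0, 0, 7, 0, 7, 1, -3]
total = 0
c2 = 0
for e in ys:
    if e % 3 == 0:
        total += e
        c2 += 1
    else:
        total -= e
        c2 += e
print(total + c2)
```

e=0: %3==0, total = 0+0 = 0; c2=1
e=0: %3==0, total = 0+0 = 0; c2=2
e=7: not %3==0, total = 0-7 = -7; c2=9
e=0: %3==0, total = (-7)+0 = -7; c2=10
e=7: not %3==0, total = (-7)-7 = -14; c2=17
e=1: not %3==0, total = (-14)-1 = -15; c2=18
e=-3: %3==0, total = (-15)+(-3) = -18; c2=19
total+c2 = (-18)+19 = 1

1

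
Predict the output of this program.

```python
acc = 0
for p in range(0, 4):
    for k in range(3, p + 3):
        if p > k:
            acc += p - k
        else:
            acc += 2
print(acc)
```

12

p=1,k=3: not 1>3, acc = 0+2 = 2
p=2,k=3: not 2>3, acc = 2+2 = 4
p=2,k=4: not 2>4, acc = 4+2 = 6
p=3,k=3: not 3>3, acc = 6+2 = 8
p=3,k=4: not 3>4, acc = 8+2 = 10
p=3,k=5: not 3>5, acc = 10+2 = 12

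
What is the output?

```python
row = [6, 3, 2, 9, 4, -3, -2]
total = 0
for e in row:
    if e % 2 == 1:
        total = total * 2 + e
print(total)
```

e=6: not odd
e=3: odd, total = 0*2+3 = 3
e=2: not odd
e=9: odd, total = 3*2+9 = 15
e=4: not odd
e=-3: odd, total = 15*2+(-3) = 27
e=-2: not odd

27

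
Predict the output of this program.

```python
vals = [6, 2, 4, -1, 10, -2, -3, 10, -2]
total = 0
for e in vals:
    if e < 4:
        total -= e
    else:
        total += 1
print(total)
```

e=6: not <4, total = 0+1 = 1
e=2: <4, total = 1-2 = -1
e=4: not <4, total = (-1)+1 = 0
e=-1: <4, total = 0-(-1) = 1
e=10: not <4, total = 1+1 = 2
e=-2: <4, total = 2-(-2) = 4
e=-3: <4, total = 4-(-3) = 7
e=10: not <4, total = 7+1 = 8
e=-2: <4, total = 8-(-2) = 10

10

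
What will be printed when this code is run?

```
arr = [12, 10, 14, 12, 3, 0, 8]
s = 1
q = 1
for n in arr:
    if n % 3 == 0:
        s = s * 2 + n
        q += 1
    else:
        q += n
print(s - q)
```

129

n=12: %3==0, s = 1*2+12 = 14; q=2
n=10: not %3==0; q=12
n=14: not %3==0; q=26
n=12: %3==0, s = 14*2+12 = 40; q=27
n=3: %3==0, s = 40*2+3 = 83; q=28
n=0: %3==0, s = 83*2+0 = 166; q=29
n=8: not %3==0; q=37
s-q = 166-37 = 129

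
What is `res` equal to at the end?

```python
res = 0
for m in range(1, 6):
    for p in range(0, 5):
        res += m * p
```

m=1,p=0: res = 0+0 = 0
m=1,p=1: res = 0+1 = 1
m=1,p=2: res = 1+2 = 3
m=1,p=3: res = 3+3 = 6
m=1,p=4: res = 6+4 = 10
m=2,p=0: res = 10+0 = 10
m=2,p=1: res = 10+2 = 12
m=2,p=2: res = 12+4 = 16
m=2,p=3: res = 16+6 = 22
m=2,p=4: res = 22+8 = 30
m=3,p=0: res = 30+0 = 30
m=3,p=1: res = 30+3 = 33
m=3,p=2: res = 33+6 = 39
m=3,p=3: res = 39+9 = 48
m=3,p=4: res = 48+12 = 60
m=4,p=0: res = 60+0 = 60
m=4,p=1: res = 60+4 = 64
m=4,p=2: res = 64+8 = 72
m=4,p=3: res = 72+12 = 84
m=4,p=4: res = 84+16 = 100
m=5,p=0: res = 100+0 = 100
m=5,p=1: res = 100+5 = 105
m=5,p=2: res = 105+10 = 115
m=5,p=3: res = 115+15 = 130
m=5,p=4: res = 130+20 = 150

150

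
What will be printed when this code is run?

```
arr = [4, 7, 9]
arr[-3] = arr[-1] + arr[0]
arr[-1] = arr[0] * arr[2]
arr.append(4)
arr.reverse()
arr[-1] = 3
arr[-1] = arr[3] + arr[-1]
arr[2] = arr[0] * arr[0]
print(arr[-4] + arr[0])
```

8

arr[-3] = arr[-1]+arr[0] = 9+4 = 13 → [13, 7, 9]
arr[-1] = arr[0]*arr[2] = 13*9 = 117 → [13, 7, 117]
append 4 → [13, 7, 117, 4]
reverse → [4, 117, 7, 13]
arr[-1] = 3 → [4, 117, 7, 3]
arr[-1] = arr[3]+arr[-1] = 3+3 = 6 → [4, 117, 7, 6]
arr[2] = arr[0]*arr[0] = 4*4 = 16 → [4, 117, 16, 6]
arr[-4]+arr[0] = 4+4 = 8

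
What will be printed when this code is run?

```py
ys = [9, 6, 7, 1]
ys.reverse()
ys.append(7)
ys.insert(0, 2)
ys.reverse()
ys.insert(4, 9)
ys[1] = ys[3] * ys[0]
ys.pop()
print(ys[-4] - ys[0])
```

reverse → [1, 7, 6, 9]
append 7 → [1, 7, 6, 9, 7]
insert 2 at 0 → [2, 1, 7, 6, 9, 7]
reverse → [7, 9, 6, 7, 1, 2]
insert 9 at 4 → [7, 9, 6, 7, 9, 1, 2]
ys[1] = ys[3]*ys[0] = 7*7 = 49 → [7, 49, 6, 7, 9, 1, 2]
pop() removes 2 → [7, 49, 6, 7, 9, 1]
ys[-4]-ys[0] = 6-7 = -1

-1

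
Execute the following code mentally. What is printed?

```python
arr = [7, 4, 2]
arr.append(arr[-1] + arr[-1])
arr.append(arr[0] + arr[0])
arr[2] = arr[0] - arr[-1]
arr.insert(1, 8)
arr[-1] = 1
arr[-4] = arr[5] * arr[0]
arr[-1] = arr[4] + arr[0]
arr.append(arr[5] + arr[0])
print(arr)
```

append arr[-1]+arr[-1] = 2+2 = 4 → [7, 4, 2, 4]
append arr[0]+arr[0] = 7+7 = 14 → [7, 4, 2, 4, 14]
arr[2] = arr[0]-arr[-1] = 7-14 = -7 → [7, 4, -7, 4, 14]
insert 8 at 1 → [7, 8, 4, -7, 4, 14]
arr[-1] = 1 → [7, 8, 4, -7, 4, 1]
arr[-4] = arr[5]*arr[0] = 1*7 = 7 → [7, 8, 7, -7, 4, 1]
arr[-1] = arr[4]+arr[0] = 4+7 = 11 → [7, 8, 7, -7, 4, 11]
append arr[5]+arr[0] = 11+7 = 18 → [7, 8, 7, -7, 4, 11, 18]

[7, 8, 7, -7, 4, 11, 18]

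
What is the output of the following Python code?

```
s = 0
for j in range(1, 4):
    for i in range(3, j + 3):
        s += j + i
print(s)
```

36

j=1,i=3: s = 0+4 = 4
j=2,i=3: s = 4+5 = 9
j=2,i=4: s = 9+6 = 15
j=3,i=3: s = 15+6 = 21
j=3,i=4: s = 21+7 = 28
j=3,i=5: s = 28+8 = 36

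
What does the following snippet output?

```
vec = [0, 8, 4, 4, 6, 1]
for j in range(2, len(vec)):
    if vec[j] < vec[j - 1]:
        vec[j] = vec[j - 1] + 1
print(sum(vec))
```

50

j=2: 4<8, vec[2] = 8+1 = 9 → [0, 8, 9, 4, 6, 1]
j=3: 4<9, vec[3] = 9+1 = 10 → [0, 8, 9, 10, 6, 1]
j=4: 6<10, vec[4] = 10+1 = 11 → [0, 8, 9, 10, 11, 1]
j=5: 1<11, vec[5] = 11+1 = 12 → [0, 8, 9, 10, 11, 12]
sum = 50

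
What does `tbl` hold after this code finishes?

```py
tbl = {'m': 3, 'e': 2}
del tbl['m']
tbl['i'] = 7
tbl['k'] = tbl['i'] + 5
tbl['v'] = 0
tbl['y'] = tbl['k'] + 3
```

del 'm' → {'e': 2}
tbl['i'] = 7 → {'e': 2, 'i': 7}
tbl['k'] = tbl['i']+5 = 12 → {'e': 2, 'i': 7, 'k': 12}
tbl['v'] = 0 → {'e': 2, 'i': 7, 'k': 12, 'v': 0}
tbl['y'] = tbl['k']+3 = 15 → {'e': 2, 'i': 7, 'k': 12, 'v': 0, 'y': 15}

{'e': 2, 'i': 7, 'k': 12, 'v': 0, 'y': 15}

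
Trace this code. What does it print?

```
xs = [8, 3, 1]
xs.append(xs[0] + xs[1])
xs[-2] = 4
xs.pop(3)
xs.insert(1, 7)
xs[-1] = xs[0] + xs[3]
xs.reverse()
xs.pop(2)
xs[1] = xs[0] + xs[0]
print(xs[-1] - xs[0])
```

-4

append xs[0]+xs[1] = 8+3 = 11 → [8, 3, 1, 11]
xs[-2] = 4 → [8, 3, 4, 11]
pop(3) removes 11 → [8, 3, 4]
insert 7 at 1 → [8, 7, 3, 4]
xs[-1] = xs[0]+xs[3] = 8+4 = 12 → [8, 7, 3, 12]
reverse → [12, 3, 7, 8]
pop(2) removes 7 → [12, 3, 8]
xs[1] = xs[0]+xs[0] = 12+12 = 24 → [12, 24, 8]
xs[-1]-xs[0] = 8-12 = -4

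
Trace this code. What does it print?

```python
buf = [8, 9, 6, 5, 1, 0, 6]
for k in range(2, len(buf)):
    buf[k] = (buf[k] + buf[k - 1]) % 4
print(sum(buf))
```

k=2: buf[2] = (6+9)%4 = 3 → [8, 9, 3, 5, 1, 0, 6]
k=3: buf[3] = (5+3)%4 = 0 → [8, 9, 3, 0, 1, 0, 6]
k=4: buf[4] = (1+0)%4 = 1 → [8, 9, 3, 0, 1, 0, 6]
k=5: buf[5] = (0+1)%4 = 1 → [8, 9, 3, 0, 1, 1, 6]
k=6: buf[6] = (6+1)%4 = 3 → [8, 9, 3, 0, 1, 1, 3]
sum = 25

25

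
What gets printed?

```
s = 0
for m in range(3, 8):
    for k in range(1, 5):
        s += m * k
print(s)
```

250

m=3,k=1: s = 0+3 = 3
m=3,k=2: s = 3+6 = 9
m=3,k=3: s = 9+9 = 18
m=3,k=4: s = 18+12 = 30
m=4,k=1: s = 30+4 = 34
m=4,k=2: s = 34+8 = 42
m=4,k=3: s = 42+12 = 54
m=4,k=4: s = 54+16 = 70
m=5,k=1: s = 70+5 = 75
m=5,k=2: s = 75+10 = 85
m=5,k=3: s = 85+15 = 100
m=5,k=4: s = 100+20 = 120
m=6,k=1: s = 120+6 = 126
m=6,k=2: s = 126+12 = 138
m=6,k=3: s = 138+18 = 156
m=6,k=4: s = 156+24 = 180
m=7,k=1: s = 180+7 = 187
m=7,k=2: s = 187+14 = 201
m=7,k=3: s = 201+21 = 222
m=7,k=4: s = 222+28 = 250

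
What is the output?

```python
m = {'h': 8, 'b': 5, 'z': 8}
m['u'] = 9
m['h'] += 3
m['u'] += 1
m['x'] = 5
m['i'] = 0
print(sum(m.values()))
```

39

m['u'] = 9 → {'h': 8, 'b': 5, 'z': 8, 'u': 9}
m['h'] = 8+3 = 11 → {'h': 11, 'b': 5, 'z': 8, 'u': 9}
m['u'] = 9+1 = 10 → {'h': 11, 'b': 5, 'z': 8, 'u': 10}
m['x'] = 5 → {'h': 11, 'b': 5, 'z': 8, 'u': 10, 'x': 5}
m['i'] = 0 → {'h': 11, 'b': 5, 'z': 8, 'u': 10, 'x': 5, 'i': 0}
sum of values = 39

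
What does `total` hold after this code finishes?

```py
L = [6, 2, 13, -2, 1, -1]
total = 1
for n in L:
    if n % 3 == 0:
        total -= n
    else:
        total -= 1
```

n=6: %3==0, total = 1-6 = -5
n=2: not %3==0, total = (-5)-1 = -6
n=13: not %3==0, total = (-6)-1 = -7
n=-2: not %3==0, total = (-7)-1 = -8
n=1: not %3==0, total = (-8)-1 = -9
n=-1: not %3==0, total = (-9)-1 = -10

-10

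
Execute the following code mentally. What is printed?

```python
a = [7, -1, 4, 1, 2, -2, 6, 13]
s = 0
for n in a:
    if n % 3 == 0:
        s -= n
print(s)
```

-6

n=7: not %3==0
n=-1: not %3==0
n=4: not %3==0
n=1: not %3==0
n=2: not %3==0
n=-2: not %3==0
n=6: %3==0, s = 0-6 = -6
n=13: not %3==0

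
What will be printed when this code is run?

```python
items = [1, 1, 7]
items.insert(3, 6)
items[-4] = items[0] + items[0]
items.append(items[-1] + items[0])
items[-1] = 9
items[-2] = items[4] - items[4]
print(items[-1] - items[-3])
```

2

insert 6 at 3 → [1, 1, 7, 6]
items[-4] = items[0]+items[0] = 1+1 = 2 → [2, 1, 7, 6]
append items[-1]+items[0] = 6+2 = 8 → [2, 1, 7, 6, 8]
items[-1] = 9 → [2, 1, 7, 6, 9]
items[-2] = items[4]-items[4] = 9-9 = 0 → [2, 1, 7, 0, 9]
items[-1]-items[-3] = 9-7 = 2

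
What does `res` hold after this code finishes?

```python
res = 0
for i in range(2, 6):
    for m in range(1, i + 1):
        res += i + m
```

88

i=2,m=1: res = 0+3 = 3
i=2,m=2: res = 3+4 = 7
i=3,m=1: res = 7+4 = 11
i=3,m=2: res = 11+5 = 16
i=3,m=3: res = 16+6 = 22
i=4,m=1: res = 22+5 = 27
i=4,m=2: res = 27+6 = 33
i=4,m=3: res = 33+7 = 40
i=4,m=4: res = 40+8 = 48
i=5,m=1: res = 48+6 = 54
i=5,m=2: res = 54+7 = 61
i=5,m=3: res = 61+8 = 69
i=5,m=4: res = 69+9 = 78
i=5,m=5: res = 78+10 = 88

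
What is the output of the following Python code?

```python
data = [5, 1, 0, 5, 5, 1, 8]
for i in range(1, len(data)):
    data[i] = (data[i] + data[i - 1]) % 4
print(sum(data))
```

14

i=1: data[1] = (1+5)%4 = 2 → [5, 2, 0, 5, 5, 1, 8]
i=2: data[2] = (0+2)%4 = 2 → [5, 2, 2, 5, 5, 1, 8]
i=3: data[3] = (5+2)%4 = 3 → [5, 2, 2, 3, 5, 1, 8]
i=4: data[4] = (5+3)%4 = 0 → [5, 2, 2, 3, 0, 1, 8]
i=5: data[5] = (1+0)%4 = 1 → [5, 2, 2, 3, 0, 1, 8]
i=6: data[6] = (8+1)%4 = 1 → [5, 2, 2, 3, 0, 1, 1]
sum = 14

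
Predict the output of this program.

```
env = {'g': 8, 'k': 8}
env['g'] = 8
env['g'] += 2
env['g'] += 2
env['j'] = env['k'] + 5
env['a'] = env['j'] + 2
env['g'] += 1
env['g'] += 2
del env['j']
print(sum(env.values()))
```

38

env['g'] = 8 → {'g': 8, 'k': 8}
env['g'] = 8+2 = 10 → {'g': 10, 'k': 8}
env['g'] = 10+2 = 12 → {'g': 12, 'k': 8}
env['j'] = env['k']+5 = 13 → {'g': 12, 'k': 8, 'j': 13}
env['a'] = env['j']+2 = 15 → {'g': 12, 'k': 8, 'j': 13, 'a': 15}
env['g'] = 12+1 = 13 → {'g': 13, 'k': 8, 'j': 13, 'a': 15}
env['g'] = 13+2 = 15 → {'g': 15, 'k': 8, 'j': 13, 'a': 15}
del 'j' → {'g': 15, 'k': 8, 'a': 15}
sum of values = 38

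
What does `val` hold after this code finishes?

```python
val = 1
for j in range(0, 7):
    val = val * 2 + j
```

248

j=0: val = 1*2+0 = 2
j=1: val = 2*2+1 = 5
j=2: val = 5*2+2 = 12
j=3: val = 12*2+3 = 27
j=4: val = 27*2+4 = 58
j=5: val = 58*2+5 = 121
j=6: val = 121*2+6 = 248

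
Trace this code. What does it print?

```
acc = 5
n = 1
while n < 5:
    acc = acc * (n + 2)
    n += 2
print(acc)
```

n=1: acc = 5*3 = 15
n=3: acc = 15*5 = 75

75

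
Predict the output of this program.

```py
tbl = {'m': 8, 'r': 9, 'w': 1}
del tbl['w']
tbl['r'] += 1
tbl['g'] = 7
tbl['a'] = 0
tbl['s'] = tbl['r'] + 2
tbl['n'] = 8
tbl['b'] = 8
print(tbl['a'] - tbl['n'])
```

-8

del 'w' → {'m': 8, 'r': 9}
tbl['r'] = 9+1 = 10 → {'m': 8, 'r': 10}
tbl['g'] = 7 → {'m': 8, 'r': 10, 'g': 7}
tbl['a'] = 0 → {'m': 8, 'r': 10, 'g': 7, 'a': 0}
tbl['s'] = tbl['r']+2 = 12 → {'m': 8, 'r': 10, 'g': 7, 'a': 0, 's': 12}
tbl['n'] = 8 → {'m': 8, 'r': 10, 'g': 7, 'a': 0, 's': 12, 'n': 8}
tbl['b'] = 8 → {'m': 8, 'r': 10, 'g': 7, 'a': 0, 's': 12, 'n': 8, 'b': 8}
tbl['a']-tbl['n'] = 0-8 = -8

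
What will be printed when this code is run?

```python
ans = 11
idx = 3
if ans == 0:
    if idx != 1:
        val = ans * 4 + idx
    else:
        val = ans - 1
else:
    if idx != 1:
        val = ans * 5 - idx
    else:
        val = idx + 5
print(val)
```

52

ans=11, idx=3
ans == 0 is False; idx != 1 is True
→ val = ans * 5 - idx = 52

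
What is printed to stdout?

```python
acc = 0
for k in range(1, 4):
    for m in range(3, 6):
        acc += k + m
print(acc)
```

k=1,m=3: acc = 0+4 = 4
k=1,m=4: acc = 4+5 = 9
k=1,m=5: acc = 9+6 = 15
k=2,m=3: acc = 15+5 = 20
k=2,m=4: acc = 20+6 = 26
k=2,m=5: acc = 26+7 = 33
k=3,m=3: acc = 33+6 = 39
k=3,m=4: acc = 39+7 = 46
k=3,m=5: acc = 46+8 = 54

54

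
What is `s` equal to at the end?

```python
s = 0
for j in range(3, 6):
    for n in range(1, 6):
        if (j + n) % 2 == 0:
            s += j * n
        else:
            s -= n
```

75

j=3,n=1: even sum, s = 0+3 = 3
j=3,n=2: odd sum, s = 3-2 = 1
j=3,n=3: even sum, s = 1+9 = 10
j=3,n=4: odd sum, s = 10-4 = 6
j=3,n=5: even sum, s = 6+15 = 21
j=4,n=1: odd sum, s = 21-1 = 20
j=4,n=2: even sum, s = 20+8 = 28
j=4,n=3: odd sum, s = 28-3 = 25
j=4,n=4: even sum, s = 25+16 = 41
j=4,n=5: odd sum, s = 41-5 = 36
j=5,n=1: even sum, s = 36+5 = 41
j=5,n=2: odd sum, s = 41-2 = 39
j=5,n=3: even sum, s = 39+15 = 54
j=5,n=4: odd sum, s = 54-4 = 50
j=5,n=5: even sum, s = 50+25 = 75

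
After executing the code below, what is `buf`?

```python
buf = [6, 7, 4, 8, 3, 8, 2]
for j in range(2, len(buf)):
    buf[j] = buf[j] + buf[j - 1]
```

[6, 7, 11, 19, 22, 30, 32]

j=2: buf[2] = 4+7 = 11 → [6, 7, 11, 8, 3, 8, 2]
j=3: buf[3] = 8+11 = 19 → [6, 7, 11, 19, 3, 8, 2]
j=4: buf[4] = 3+19 = 22 → [6, 7, 11, 19, 22, 8, 2]
j=5: buf[5] = 8+22 = 30 → [6, 7, 11, 19, 22, 30, 2]
j=6: buf[6] = 2+30 = 32 → [6, 7, 11, 19, 22, 30, 32]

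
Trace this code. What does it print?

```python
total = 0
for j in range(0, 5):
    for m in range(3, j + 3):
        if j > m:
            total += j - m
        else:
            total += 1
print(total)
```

10

j=1,m=3: not 1>3, total = 0+1 = 1
j=2,m=3: not 2>3, total = 1+1 = 2
j=2,m=4: not 2>4, total = 2+1 = 3
j=3,m=3: not 3>3, total = 3+1 = 4
j=3,m=4: not 3>4, total = 4+1 = 5
j=3,m=5: not 3>5, total = 5+1 = 6
j=4,m=3: 4>3, total = 6+1 = 7
j=4,m=4: not 4>4, total = 7+1 = 8
j=4,m=5: not 4>5, total = 8+1 = 9
j=4,m=6: not 4>6, total = 9+1 = 10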